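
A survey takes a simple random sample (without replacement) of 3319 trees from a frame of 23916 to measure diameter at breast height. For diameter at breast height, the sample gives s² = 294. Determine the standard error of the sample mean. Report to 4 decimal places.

0.2762

Under SRS without replacement, Var(ȳ) = (1 − f)·s²/n with f = n/N = 3319/23916 = 0.13877739.
Var(ȳ) = (1 − 0.13877739)·294/3319 = 0.86122261·0.088580898 = 0.076287872.
SE(ȳ) = √(0.076287872) = 0.2762.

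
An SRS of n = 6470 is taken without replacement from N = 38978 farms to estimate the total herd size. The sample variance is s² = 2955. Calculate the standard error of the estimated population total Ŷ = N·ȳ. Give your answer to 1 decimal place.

24056.4

Var(Ŷ) = N²·Var(ȳ) = N²·(1 − n/N)·s²/n.
f = 6470/38978 = 0.16599107; Var(ȳ) = 0.83400893·2955/6470 = 0.38091134.
Var(Ŷ) = 38978² · 0.38091134 = 5.7871269 × 10^8.
SE(Ŷ) = √(5.7871269 × 10^8) = 24056.4.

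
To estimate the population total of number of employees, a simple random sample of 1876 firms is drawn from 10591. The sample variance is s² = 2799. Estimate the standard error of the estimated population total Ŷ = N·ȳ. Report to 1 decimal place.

11735.1

Var(Ŷ) = N²·Var(ȳ) = N²·(1 − n/N)·s²/n.
f = 1876/10591 = 0.17713153; Var(ȳ) = 0.82286847·2799/1876 = 1.2277233.
Var(Ŷ) = 10591² · 1.2277233 = 1.3771284 × 10^8.
SE(Ŷ) = √(1.3771284 × 10^8) = 11735.1.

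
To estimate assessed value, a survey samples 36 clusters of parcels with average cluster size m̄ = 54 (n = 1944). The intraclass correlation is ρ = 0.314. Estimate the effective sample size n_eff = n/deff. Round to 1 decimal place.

110.2

deff = 1 + (54 − 1)·0.314 = 1 + 16.642 = 17.642.
n_eff = 1944 / 17.642 = 110.2.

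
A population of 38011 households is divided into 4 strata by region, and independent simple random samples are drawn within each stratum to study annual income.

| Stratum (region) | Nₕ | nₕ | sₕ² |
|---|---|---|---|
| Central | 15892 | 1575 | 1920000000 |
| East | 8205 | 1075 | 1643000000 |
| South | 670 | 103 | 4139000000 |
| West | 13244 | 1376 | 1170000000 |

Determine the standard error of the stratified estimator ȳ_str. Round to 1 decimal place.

Var(ȳ_str) = Σₕ Wₕ²(1 − fₕ)sₕ²/nₕ with Wₕ = Nₕ/N, N = 38011.
Central: Wₕ = 0.41808950; term = 0.41808950²·(1 − 0.09910647)·1920000000/1575 = 191969.69.
East: Wₕ = 0.21585857; term = 0.21585857²·(1 − 0.13101767)·1643000000/1075 = 61884.035.
South: Wₕ = 0.01762648; term = 0.01762648²·(1 − 0.15373134)·4139000000/103 = 10565.68.
West: Wₕ = 0.34842546; term = 0.34842546²·(1 − 0.10389610)·1170000000/1376 = 92500.812.
Sum = 356920.22.
SE = √(356920.22) = 597.4.

597.4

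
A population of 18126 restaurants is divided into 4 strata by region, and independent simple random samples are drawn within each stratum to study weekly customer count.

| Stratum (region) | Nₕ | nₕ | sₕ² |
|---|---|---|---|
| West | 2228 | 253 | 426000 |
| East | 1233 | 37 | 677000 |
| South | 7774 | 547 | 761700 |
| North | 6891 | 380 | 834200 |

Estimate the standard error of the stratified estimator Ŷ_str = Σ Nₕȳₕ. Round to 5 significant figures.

Var(Ŷ_str) = Σₕ Nₕ²(1 − fₕ)sₕ²/nₕ.
West: 2228²·(1 − 253/2228)·426000/253 = 7.4092008 × 10^9.
East: 1233²·(1 − 37/1233)·677000/37 = 2.6982439 × 10^10.
South: 7774²·(1 − 547/7774)·761700/547 = 7.8234664 × 10^10.
North: 6891²·(1 − 380/6891)·834200/380 = 9.8495533 × 10^10.
Sum = 2.1112184 × 10^11.
SE = √(2.1112184 × 10^11) = 459480.

459480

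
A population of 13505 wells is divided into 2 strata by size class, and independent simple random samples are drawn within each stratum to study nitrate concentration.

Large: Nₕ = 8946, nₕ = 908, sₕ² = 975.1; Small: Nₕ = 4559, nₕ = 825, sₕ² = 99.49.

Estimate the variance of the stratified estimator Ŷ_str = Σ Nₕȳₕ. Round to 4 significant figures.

7.927 × 10^7

Var(Ŷ_str) = Σₕ Nₕ²(1 − fₕ)sₕ²/nₕ.
Large: 8946²·(1 − 908/8946)·975.1/908 = 7.722185 × 10^7.
Small: 4559²·(1 − 825/4559)·99.49/825 = 2.0529075 × 10^6.
Sum = 7.9274758 × 10^7.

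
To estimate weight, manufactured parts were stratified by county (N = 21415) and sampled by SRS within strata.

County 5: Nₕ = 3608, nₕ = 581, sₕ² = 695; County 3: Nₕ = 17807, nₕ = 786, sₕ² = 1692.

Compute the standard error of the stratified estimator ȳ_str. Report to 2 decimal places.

Var(ȳ_str) = Σₕ Wₕ²(1 − fₕ)sₕ²/nₕ with Wₕ = Nₕ/N, N = 21415.
County 5: Wₕ = 0.16848004; term = 0.16848004²·(1 − 0.16103104)·695/581 = 0.028487312.
County 3: Wₕ = 0.83151996; term = 0.83151996²·(1 − 0.04413994)·1692/786 = 1.4227136.
Sum = 1.4512009.
SE = √(1.4512009) = 1.20.

1.20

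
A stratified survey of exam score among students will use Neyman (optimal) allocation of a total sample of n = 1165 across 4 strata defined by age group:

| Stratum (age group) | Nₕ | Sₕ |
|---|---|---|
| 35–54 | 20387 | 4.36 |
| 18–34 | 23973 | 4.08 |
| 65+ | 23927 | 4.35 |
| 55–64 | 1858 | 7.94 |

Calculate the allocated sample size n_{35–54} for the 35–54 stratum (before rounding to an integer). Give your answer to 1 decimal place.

Neyman allocation: nₕ = n·NₕSₕ / Σⱼ NⱼSⱼ.
Σ NⱼSⱼ = 20387·4.36 + 23973·4.08 + 23927·4.35 + 1858·7.94 = 305532.13.
n_{35–54} = 1165·20387·4.36 / 305532.13 = 338.9.

338.9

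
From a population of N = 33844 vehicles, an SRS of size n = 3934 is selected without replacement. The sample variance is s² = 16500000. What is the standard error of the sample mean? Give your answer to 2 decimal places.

60.88

Under SRS without replacement, Var(ȳ) = (1 − f)·s²/n with f = n/N = 3934/33844 = 0.11623922.
Var(ȳ) = (1 − 0.11623922)·16500000/3934 = 0.88376078·4194.2044 = 3706.6733.
SE(ȳ) = √(3706.6733) = 60.88.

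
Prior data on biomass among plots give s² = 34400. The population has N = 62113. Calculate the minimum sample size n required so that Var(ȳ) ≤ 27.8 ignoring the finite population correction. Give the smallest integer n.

Without fpc, n₀ = s²/D = 34400/27.8 = 1237.4101.
Rounding up, n = 1238.

1238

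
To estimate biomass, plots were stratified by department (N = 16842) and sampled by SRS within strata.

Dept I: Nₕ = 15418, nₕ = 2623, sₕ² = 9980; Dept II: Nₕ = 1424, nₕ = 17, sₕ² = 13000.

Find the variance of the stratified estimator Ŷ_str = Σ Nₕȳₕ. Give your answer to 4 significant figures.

Var(Ŷ_str) = Σₕ Nₕ²(1 − fₕ)sₕ²/nₕ.
Dept I: 15418²·(1 − 2623/15418)·9980/2623 = 7.5058621 × 10^8.
Dept II: 1424²·(1 − 17/1424)·13000/17 = 1.5321402 × 10^9.
Sum = 2.2827264 × 10^9.

2.283 × 10^9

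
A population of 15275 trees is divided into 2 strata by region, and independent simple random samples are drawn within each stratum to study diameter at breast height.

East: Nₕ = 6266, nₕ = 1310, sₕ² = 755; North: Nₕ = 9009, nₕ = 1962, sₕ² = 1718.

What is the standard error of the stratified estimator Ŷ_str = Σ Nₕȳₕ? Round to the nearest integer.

8573

Var(Ŷ_str) = Σₕ Nₕ²(1 − fₕ)sₕ²/nₕ.
East: 6266²·(1 − 1310/6266)·755/1310 = 1.7897705 × 10^7.
North: 9009²·(1 − 1962/9009)·1718/1962 = 5.5591068 × 10^7.
Sum = 7.3488773 × 10^7.
SE = √(7.3488773 × 10^7) = 8573.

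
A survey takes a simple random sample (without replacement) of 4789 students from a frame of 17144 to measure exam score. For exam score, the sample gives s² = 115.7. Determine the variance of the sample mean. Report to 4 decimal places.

0.0174

Under SRS without replacement, Var(ȳ) = (1 − f)·s²/n with f = n/N = 4789/17144 = 0.27933971.
Var(ȳ) = (1 − 0.27933971)·115.7/4789 = 0.72066029·0.024159532 = 0.017410816.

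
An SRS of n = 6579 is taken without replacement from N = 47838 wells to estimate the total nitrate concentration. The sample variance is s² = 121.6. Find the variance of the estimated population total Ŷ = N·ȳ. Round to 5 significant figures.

3.6481 × 10^7

Var(Ŷ) = N²·Var(ȳ) = N²·(1 − n/N)·s²/n.
f = 6579/47838 = 0.13752665; Var(ȳ) = 0.86247335·121.6/6579 = 0.01594114.
Var(Ŷ) = 47838² · 0.01594114 = 3.6480888 × 10^7.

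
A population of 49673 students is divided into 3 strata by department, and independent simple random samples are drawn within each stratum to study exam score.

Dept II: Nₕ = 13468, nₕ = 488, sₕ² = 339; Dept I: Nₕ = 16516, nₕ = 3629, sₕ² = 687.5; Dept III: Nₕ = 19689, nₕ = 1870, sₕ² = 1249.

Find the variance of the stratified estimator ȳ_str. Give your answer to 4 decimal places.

Var(ȳ_str) = Σₕ Wₕ²(1 − fₕ)sₕ²/nₕ with Wₕ = Nₕ/N, N = 49673.
Dept II: Wₕ = 0.27113321; term = 0.27113321²·(1 − 0.03623404)·339/488 = 0.049217199.
Dept I: Wₕ = 0.33249451; term = 0.33249451²·(1 − 0.21972633)·687.5/3629 = 0.016341866.
Dept III: Wₕ = 0.39637227; term = 0.39637227²·(1 − 0.09497689)·1249/1870 = 0.094970131.
Sum = 0.1605292.

0.1605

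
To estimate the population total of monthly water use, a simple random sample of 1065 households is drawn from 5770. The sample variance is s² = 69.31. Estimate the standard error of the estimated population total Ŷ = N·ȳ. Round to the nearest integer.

Var(Ŷ) = N²·Var(ȳ) = N²·(1 − n/N)·s²/n.
f = 1065/5770 = 0.18457539; Var(ȳ) = 0.81542461·69.31/1065 = 0.05306768.
Var(Ŷ) = 5770² · 0.05306768 = 1.766777 × 10^6.
SE(Ŷ) = √(1.766777 × 10^6) = 1329.

1329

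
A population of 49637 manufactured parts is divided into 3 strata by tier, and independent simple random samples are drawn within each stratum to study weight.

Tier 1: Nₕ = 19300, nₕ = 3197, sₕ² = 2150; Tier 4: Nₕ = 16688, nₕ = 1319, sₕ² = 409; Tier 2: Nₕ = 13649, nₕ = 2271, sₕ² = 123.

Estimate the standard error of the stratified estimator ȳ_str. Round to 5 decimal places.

0.34716

Var(ȳ_str) = Σₕ Wₕ²(1 − fₕ)sₕ²/nₕ with Wₕ = Nₕ/N, N = 49637.
Tier 1: Wₕ = 0.38882285; term = 0.38882285²·(1 − 0.16564767)·2150/3197 = 0.084829884.
Tier 4: Wₕ = 0.33620082; term = 0.33620082²·(1 − 0.07903883)·409/1319 = 0.032278799.
Tier 2: Wₕ = 0.27497633; term = 0.27497633²·(1 − 0.16638582)·123/2271 = 0.0034138441.
Sum = 0.12052253.
SE = √(0.12052253) = 0.34716.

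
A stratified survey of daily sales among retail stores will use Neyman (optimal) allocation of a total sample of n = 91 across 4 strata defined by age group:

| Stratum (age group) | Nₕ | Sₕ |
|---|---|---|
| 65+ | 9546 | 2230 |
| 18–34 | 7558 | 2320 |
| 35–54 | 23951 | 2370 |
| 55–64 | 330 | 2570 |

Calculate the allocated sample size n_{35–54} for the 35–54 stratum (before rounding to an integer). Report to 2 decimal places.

Neyman allocation: nₕ = n·NₕSₕ / Σⱼ NⱼSⱼ.
Σ NⱼSⱼ = 9546·2230 + 7558·2320 + 23951·2370 + 330·2570 = 9.643411 × 10^7.
n_{35–54} = 91·23951·2370 / (9.643411 × 10^7) = 53.57.

53.57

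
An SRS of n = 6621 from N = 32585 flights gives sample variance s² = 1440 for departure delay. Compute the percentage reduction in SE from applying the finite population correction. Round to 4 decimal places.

10.7359

f = n/N = 6621/32585 = 0.20319165.
SE_no-fpc = √(s²/n) = 0.46635802; SE_fpc = √((1−f)s²/n) = 0.41629039.
Ratio = √(1−f) = 0.89264122. Reduction = 100·(1 − 0.89264122) = 10.7359%.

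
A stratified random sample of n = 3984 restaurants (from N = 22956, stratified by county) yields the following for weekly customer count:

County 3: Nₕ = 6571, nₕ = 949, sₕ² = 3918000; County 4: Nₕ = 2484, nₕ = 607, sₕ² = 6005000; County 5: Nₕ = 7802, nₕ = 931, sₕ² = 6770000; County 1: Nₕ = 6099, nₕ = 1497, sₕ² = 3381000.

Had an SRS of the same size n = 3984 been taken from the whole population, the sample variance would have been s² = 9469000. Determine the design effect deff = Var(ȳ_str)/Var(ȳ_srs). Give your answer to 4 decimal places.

Var(ȳ_str) = Σ Wₕ²(1−fₕ)sₕ²/nₕ with Wₕ = Nₕ/22956:
  County 3: (6571/22956)²·(1−949/6571)·3918000/949 = 289.4197
  County 4: (2484/22956)²·(1−607/2484)·6005000/607 = 87.528151
  County 5: (7802/22956)²·(1−931/7802)·6770000/931 = 739.72867
  County 1: (6099/22956)²·(1−1497/6099)·3381000/1497 = 120.29184
  → Var(ȳ_str) = 1236.9684.
Var(ȳ_srs) = (1 − 3984/22956)·9469000/3984 = 1964.2723.
deff = 1236.9684 / 1964.2723 = 0.6297.

0.6297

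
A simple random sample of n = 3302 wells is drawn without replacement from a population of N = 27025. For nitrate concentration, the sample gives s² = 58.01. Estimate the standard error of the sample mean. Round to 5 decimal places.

Under SRS without replacement, Var(ȳ) = (1 − f)·s²/n with f = n/N = 3302/27025 = 0.12218316.
Var(ȳ) = (1 − 0.12218316)·58.01/3302 = 0.87781684·0.017568141 = 0.01542161.
SE(ȳ) = √(0.01542161) = 0.12418.

0.12418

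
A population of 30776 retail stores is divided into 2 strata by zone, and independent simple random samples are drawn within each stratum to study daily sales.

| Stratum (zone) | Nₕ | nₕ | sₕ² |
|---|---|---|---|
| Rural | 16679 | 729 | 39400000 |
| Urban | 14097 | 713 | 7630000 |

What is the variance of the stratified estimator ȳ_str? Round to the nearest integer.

Var(ȳ_str) = Σₕ Wₕ²(1 − fₕ)sₕ²/nₕ with Wₕ = Nₕ/N, N = 30776.
Rural: Wₕ = 0.54194827; term = 0.54194827²·(1 − 0.04370766)·39400000/729 = 15180.114.
Urban: Wₕ = 0.45805173; term = 0.45805173²·(1 − 0.05057814)·7630000/713 = 2131.6863.
Sum = 17311.8.

17312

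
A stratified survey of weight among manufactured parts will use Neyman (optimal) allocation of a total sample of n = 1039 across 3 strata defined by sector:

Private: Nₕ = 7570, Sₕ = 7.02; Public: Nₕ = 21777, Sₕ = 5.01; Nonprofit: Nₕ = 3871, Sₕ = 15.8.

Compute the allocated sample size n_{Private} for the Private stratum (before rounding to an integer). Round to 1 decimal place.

247.1

Neyman allocation: nₕ = n·NₕSₕ / Σⱼ NⱼSⱼ.
Σ NⱼSⱼ = 7570·7.02 + 21777·5.01 + 3871·15.8 = 223405.97.
n_{Private} = 1039·7570·7.02 / 223405.97 = 247.1.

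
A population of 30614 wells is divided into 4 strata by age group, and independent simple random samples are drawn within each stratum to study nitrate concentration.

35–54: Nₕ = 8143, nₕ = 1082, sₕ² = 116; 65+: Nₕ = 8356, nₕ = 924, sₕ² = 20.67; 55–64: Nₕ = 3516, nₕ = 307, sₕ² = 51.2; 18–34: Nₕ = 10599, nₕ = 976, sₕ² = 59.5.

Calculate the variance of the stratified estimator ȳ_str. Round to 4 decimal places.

Var(ȳ_str) = Σₕ Wₕ²(1 − fₕ)sₕ²/nₕ with Wₕ = Nₕ/N, N = 30614.
35–54: Wₕ = 0.26598942; term = 0.26598942²·(1 − 0.13287486)·116/1082 = 0.0065772026.
65+: Wₕ = 0.27294702; term = 0.27294702²·(1 − 0.11057922)·20.67/924 = 0.0014822876.
55–64: Wₕ = 0.11484942; term = 0.11484942²·(1 − 0.08731513)·51.2/307 = 0.0020077518.
18–34: Wₕ = 0.34621415; term = 0.34621415²·(1 − 0.09208416)·59.5/976 = 0.006634411.
Sum = 0.016701653.

0.0167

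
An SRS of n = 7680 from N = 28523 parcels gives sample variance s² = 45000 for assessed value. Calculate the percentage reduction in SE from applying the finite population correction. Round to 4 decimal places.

14.5165

f = n/N = 7680/28523 = 0.26925639.
SE_no-fpc = √(s²/n) = 2.4206146; SE_fpc = √((1−f)s²/n) = 2.0692271.
Ratio = √(1−f) = 0.85483543. Reduction = 100·(1 − 0.85483543) = 14.5165%.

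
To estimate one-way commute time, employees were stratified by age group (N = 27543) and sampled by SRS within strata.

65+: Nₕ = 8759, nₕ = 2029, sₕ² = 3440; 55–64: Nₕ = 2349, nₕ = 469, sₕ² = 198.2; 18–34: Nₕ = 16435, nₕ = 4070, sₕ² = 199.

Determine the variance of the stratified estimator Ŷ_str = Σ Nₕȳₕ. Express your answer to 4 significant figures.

1.117 × 10^8

Var(Ŷ_str) = Σₕ Nₕ²(1 − fₕ)sₕ²/nₕ.
65+: 8759²·(1 − 2029/8759)·3440/2029 = 9.9941528 × 10^7.
55–64: 2349²·(1 − 469/2349)·198.2/469 = 1.866258 × 10^6.
18–34: 16435²·(1 − 4070/16435)·199/4070 = 9.9362497 × 10^6.
Sum = 1.1174404 × 10^8.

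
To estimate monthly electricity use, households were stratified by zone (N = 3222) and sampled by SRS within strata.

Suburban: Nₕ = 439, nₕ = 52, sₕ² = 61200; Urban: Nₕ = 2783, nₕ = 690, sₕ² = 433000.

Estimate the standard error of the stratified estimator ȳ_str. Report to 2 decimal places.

Var(ȳ_str) = Σₕ Wₕ²(1 − fₕ)sₕ²/nₕ with Wₕ = Nₕ/N, N = 3222.
Suburban: Wₕ = 0.13625078; term = 0.13625078²·(1 − 0.11845103)·61200/52 = 19.260719.
Urban: Wₕ = 0.86374922; term = 0.86374922²·(1 − 0.24793388)·433000/690 = 352.10336.
Sum = 371.36408.
SE = √(371.36408) = 19.27.

19.27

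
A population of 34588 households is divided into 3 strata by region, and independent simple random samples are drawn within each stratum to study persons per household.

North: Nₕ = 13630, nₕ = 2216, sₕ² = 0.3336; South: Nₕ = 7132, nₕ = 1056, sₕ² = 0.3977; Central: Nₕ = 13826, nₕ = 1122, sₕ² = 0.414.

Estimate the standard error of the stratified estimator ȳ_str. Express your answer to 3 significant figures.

Var(ȳ_str) = Σₕ Wₕ²(1 − fₕ)sₕ²/nₕ with Wₕ = Nₕ/N, N = 34588.
North: Wₕ = 0.39406731; term = 0.39406731²·(1 − 0.16258254)·0.3336/2216 = 1.9576683 × 10^-5.
South: Wₕ = 0.20619868; term = 0.20619868²·(1 − 0.14806506)·0.3977/1056 = 1.3641743 × 10^-5.
Central: Wₕ = 0.39973401; term = 0.39973401²·(1 − 0.08115145)·0.414/1122 = 5.4174339 × 10^-5.
Sum = 8.7392765 × 10^-5.
SE = √(8.7392765 × 10^-5) = 0.00935.

0.00935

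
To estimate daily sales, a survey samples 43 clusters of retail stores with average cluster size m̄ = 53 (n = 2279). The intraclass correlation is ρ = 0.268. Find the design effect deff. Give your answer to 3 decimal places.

14.936

deff = 1 + (53 − 1)·0.268 = 1 + 13.936 = 14.936.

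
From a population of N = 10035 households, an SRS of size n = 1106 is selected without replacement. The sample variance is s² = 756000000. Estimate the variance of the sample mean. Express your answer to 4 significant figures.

608200

Under SRS without replacement, Var(ȳ) = (1 − f)·s²/n with f = n/N = 1106/10035 = 0.11021425.
Var(ȳ) = (1 − 0.11021425)·756000000/1106 = 0.88978575·683544.3 = 608207.98.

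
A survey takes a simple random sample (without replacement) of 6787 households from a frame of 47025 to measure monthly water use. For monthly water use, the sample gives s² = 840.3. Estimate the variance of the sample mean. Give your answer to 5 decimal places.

Under SRS without replacement, Var(ȳ) = (1 − f)·s²/n with f = n/N = 6787/47025 = 0.14432749.
Var(ȳ) = (1 − 0.14432749)·840.3/6787 = 0.85567251·0.12381023 = 0.10594101.

0.10594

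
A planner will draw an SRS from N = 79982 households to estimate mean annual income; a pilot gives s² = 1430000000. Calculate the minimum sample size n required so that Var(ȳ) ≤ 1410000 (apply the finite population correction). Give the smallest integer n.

1002

Without fpc, n₀ = s²/D = 1430000000/1410000 = 1014.1844.
With fpc, (1 − n/N)·s²/n ≤ D requires n ≥ n₀/(1 + n₀/N) = 1014.1844/(1 + 1014.1844/79982) = 1001.4854.
Rounding up, n = 1002.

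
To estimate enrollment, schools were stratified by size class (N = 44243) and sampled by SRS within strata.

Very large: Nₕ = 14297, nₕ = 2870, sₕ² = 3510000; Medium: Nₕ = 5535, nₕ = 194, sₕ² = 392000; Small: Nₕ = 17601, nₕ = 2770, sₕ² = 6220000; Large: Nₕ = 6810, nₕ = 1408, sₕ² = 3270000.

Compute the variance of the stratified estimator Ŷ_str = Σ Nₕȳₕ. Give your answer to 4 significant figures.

9.311 × 10^11

Var(Ŷ_str) = Σₕ Nₕ²(1 − fₕ)sₕ²/nₕ.
Very large: 14297²·(1 − 2870/14297)·3510000/2870 = 1.9980317 × 10^11.
Medium: 5535²·(1 − 194/5535)·392000/194 = 5.9734405 × 10^10.
Small: 17601²·(1 − 2770/17601)·6220000/2770 = 5.8616299 × 10^11.
Large: 6810²·(1 − 1408/6810)·3270000/1408 = 8.5437157 × 10^10.
Sum = 9.3113772 × 10^11.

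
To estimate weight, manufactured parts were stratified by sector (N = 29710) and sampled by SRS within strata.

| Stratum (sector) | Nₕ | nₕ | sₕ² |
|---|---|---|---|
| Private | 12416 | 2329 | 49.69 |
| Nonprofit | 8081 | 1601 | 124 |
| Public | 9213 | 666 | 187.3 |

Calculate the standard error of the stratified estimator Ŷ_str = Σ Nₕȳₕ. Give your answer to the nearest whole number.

Var(Ŷ_str) = Σₕ Nₕ²(1 − fₕ)sₕ²/nₕ.
Private: 12416²·(1 − 2329/12416)·49.69/2329 = 2.6720417 × 10^6.
Nonprofit: 8081²·(1 − 1601/8081)·124/1601 = 4.0557434 × 10^6.
Public: 9213²·(1 − 666/9213)·187.3/666 = 2.2145135 × 10^7.
Sum = 2.887292 × 10^7.
SE = √(2.887292 × 10^7) = 5373.

5373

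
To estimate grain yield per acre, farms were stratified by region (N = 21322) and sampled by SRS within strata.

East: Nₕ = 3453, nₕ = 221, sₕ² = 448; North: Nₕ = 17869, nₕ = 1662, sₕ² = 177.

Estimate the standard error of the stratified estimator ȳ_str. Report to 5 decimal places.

0.34293

Var(ȳ_str) = Σₕ Wₕ²(1 − fₕ)sₕ²/nₕ with Wₕ = Nₕ/N, N = 21322.
East: Wₕ = 0.16194541; term = 0.16194541²·(1 − 0.06400232)·448/221 = 0.049761996.
North: Wₕ = 0.83805459; term = 0.83805459²·(1 − 0.09301024)·177/1662 = 0.067840533.
Sum = 0.11760253.
SE = √(0.11760253) = 0.34293.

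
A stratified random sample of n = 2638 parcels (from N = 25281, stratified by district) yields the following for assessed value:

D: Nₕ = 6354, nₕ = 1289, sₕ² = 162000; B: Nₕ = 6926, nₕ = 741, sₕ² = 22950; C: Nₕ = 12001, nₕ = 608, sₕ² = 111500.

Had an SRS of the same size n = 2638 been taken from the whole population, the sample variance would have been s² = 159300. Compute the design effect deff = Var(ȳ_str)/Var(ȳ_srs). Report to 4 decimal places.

0.8808

Var(ȳ_str) = Σ Wₕ²(1−fₕ)sₕ²/nₕ with Wₕ = Nₕ/25281:
  D: (6354/25281)²·(1−1289/6354)·162000/1289 = 6.3284924
  B: (6926/25281)²·(1−741/6926)·22950/741 = 2.0758606
  C: (12001/25281)²·(1−608/12001)·111500/608 = 39.231808
  → Var(ȳ_str) = 47.636161.
Var(ȳ_srs) = (1 − 2638/25281)·159300/2638 = 54.085482.
deff = 47.636161 / 54.085482 = 0.8808.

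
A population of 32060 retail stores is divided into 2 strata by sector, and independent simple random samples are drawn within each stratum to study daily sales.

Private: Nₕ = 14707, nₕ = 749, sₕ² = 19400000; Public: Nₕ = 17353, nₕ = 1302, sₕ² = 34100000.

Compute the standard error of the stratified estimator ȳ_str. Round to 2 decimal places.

Var(ȳ_str) = Σₕ Wₕ²(1 − fₕ)sₕ²/nₕ with Wₕ = Nₕ/N, N = 32060.
Private: Wₕ = 0.45873362; term = 0.45873362²·(1 − 0.05092813)·19400000/749 = 5172.9724.
Public: Wₕ = 0.54126638; term = 0.54126638²·(1 − 0.07503025)·34100000/1302 = 7097.2977.
Sum = 12270.27.
SE = √(12270.27) = 110.77.

110.77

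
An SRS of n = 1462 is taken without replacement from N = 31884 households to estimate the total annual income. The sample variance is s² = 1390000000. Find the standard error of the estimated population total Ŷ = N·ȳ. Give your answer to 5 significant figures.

3.0368 × 10^7

Var(Ŷ) = N²·Var(ȳ) = N²·(1 − n/N)·s²/n.
f = 1462/31884 = 0.04585372; Var(ȳ) = 0.95414628·1390000000/1462 = 907156.86.
Var(Ŷ) = 31884² · 907156.86 = 9.222061 × 10^14.
SE(Ŷ) = √(9.222061 × 10^14) = 3.0368 × 10^7.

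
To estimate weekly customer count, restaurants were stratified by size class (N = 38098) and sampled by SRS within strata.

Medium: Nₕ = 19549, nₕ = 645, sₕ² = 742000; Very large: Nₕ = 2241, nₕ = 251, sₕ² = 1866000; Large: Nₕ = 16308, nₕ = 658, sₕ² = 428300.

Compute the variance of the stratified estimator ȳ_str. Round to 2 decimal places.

Var(ȳ_str) = Σₕ Wₕ²(1 − fₕ)sₕ²/nₕ with Wₕ = Nₕ/N, N = 38098.
Medium: Wₕ = 0.51312405; term = 0.51312405²·(1 − 0.03299402)·742000/645 = 292.89914.
Very large: Wₕ = 0.05882199; term = 0.05882199²·(1 − 0.11200357)·1866000/251 = 22.841704.
Large: Wₕ = 0.42805397; term = 0.42805397²·(1 − 0.04034830)·428300/658 = 114.4545.
Sum = 430.19534.

430.20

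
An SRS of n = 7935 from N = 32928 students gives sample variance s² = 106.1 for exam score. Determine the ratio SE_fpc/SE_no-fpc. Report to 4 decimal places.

0.8712

f = n/N = 7935/32928 = 0.24098032.
SE_no-fpc = √(s²/n) = 0.11563365; SE_fpc = √((1−f)s²/n) = 0.10074204.
Ratio = √(1−f) = 0.87121735.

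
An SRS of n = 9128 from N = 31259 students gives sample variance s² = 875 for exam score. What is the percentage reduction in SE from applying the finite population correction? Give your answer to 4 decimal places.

f = n/N = 9128/31259 = 0.29201190.
SE_no-fpc = √(s²/n) = 0.30961088; SE_fpc = √((1−f)s²/n) = 0.26051287.
Ratio = √(1−f) = 0.84142029. Reduction = 100·(1 − 0.84142029) = 15.8580%.

15.8580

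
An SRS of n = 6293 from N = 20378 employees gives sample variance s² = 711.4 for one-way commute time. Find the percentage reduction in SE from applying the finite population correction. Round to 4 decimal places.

f = n/N = 6293/20378 = 0.30881343.
SE_no-fpc = √(s²/n) = 0.3362235; SE_fpc = √((1−f)s²/n) = 0.27952825.
Ratio = √(1−f) = 0.83137631. Reduction = 100·(1 − 0.83137631) = 16.8624%.

16.8624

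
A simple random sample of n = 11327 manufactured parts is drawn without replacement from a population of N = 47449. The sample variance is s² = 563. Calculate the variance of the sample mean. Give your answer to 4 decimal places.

Under SRS without replacement, Var(ȳ) = (1 − f)·s²/n with f = n/N = 11327/47449 = 0.23871947.
Var(ȳ) = (1 − 0.23871947)·563/11327 = 0.76128053·0.049704246 = 0.037838875.

0.0378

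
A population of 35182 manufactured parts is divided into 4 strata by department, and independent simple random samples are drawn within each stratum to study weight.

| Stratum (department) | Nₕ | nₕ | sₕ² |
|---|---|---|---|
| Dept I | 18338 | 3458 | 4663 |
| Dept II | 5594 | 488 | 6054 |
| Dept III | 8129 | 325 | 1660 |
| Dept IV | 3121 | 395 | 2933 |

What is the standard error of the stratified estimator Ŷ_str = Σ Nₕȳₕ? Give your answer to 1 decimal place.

Var(Ŷ_str) = Σₕ Nₕ²(1 − fₕ)sₕ²/nₕ.
Dept I: 18338²·(1 − 3458/18338)·4663/3458 = 3.6795552 × 10^8.
Dept II: 5594²·(1 − 488/5594)·6054/488 = 3.5434464 × 10^8.
Dept III: 8129²·(1 − 325/8129)·1660/325 = 3.2402544 × 10^8.
Dept IV: 3121²·(1 − 395/3121)·2933/395 = 6.3173449 × 10^7.
Sum = 1.109499 × 10^9.
SE = √(1.109499 × 10^9) = 33309.1.

33309.1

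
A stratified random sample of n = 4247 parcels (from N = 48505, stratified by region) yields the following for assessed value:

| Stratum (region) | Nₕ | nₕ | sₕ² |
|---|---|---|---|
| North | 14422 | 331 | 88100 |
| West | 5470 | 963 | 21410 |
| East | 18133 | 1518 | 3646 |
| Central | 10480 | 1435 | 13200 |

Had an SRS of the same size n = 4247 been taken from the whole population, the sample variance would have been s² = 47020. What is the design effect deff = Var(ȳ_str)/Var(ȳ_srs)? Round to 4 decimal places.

Var(ȳ_str) = Σ Wₕ²(1−fₕ)sₕ²/nₕ with Wₕ = Nₕ/48505:
  North: (14422/48505)²·(1−331/14422)·88100/331 = 22.990171
  West: (5470/48505)²·(1−963/5470)·21410/963 = 0.23296584
  East: (18133/48505)²·(1−1518/18133)·3646/1518 = 0.30756852
  Central: (10480/48505)²·(1−1435/10480)·13200/1435 = 0.37061148
  → Var(ȳ_str) = 23.901317.
Var(ȳ_srs) = (1 − 4247/48505)·47020/4247 = 10.10196.
deff = 23.901317 / 10.10196 = 2.3660.

2.3660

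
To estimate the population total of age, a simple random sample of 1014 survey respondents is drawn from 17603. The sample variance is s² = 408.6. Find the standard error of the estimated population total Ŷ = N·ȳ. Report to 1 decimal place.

10847.6

Var(Ŷ) = N²·Var(ȳ) = N²·(1 − n/N)·s²/n.
f = 1014/17603 = 0.05760382; Var(ȳ) = 0.94239618·408.6/1014 = 0.37974663.
Var(Ŷ) = 17603² · 0.37974663 = 1.1767042 × 10^8.
SE(Ŷ) = √(1.1767042 × 10^8) = 10847.6.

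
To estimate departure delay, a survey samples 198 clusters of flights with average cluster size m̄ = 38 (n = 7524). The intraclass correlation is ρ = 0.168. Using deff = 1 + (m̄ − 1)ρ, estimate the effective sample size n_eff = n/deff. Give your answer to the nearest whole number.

1043

deff = 1 + (38 − 1)·0.168 = 1 + 6.216 = 7.216.
n_eff = 7524 / 7.216 = 1043.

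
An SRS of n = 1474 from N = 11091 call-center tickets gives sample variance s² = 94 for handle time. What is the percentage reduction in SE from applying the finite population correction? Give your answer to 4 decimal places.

f = n/N = 1474/11091 = 0.13290055.
SE_no-fpc = √(s²/n) = 0.25253128; SE_fpc = √((1−f)s²/n) = 0.23515252.
Ratio = √(1−f) = 0.93118175. Reduction = 100·(1 − 0.93118175) = 6.8818%.

6.8818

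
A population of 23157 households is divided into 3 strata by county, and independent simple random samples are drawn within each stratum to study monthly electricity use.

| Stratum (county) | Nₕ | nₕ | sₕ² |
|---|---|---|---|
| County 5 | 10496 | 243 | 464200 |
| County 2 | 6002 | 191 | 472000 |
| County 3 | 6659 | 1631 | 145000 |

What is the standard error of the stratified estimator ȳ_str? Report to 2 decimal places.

23.44

Var(ȳ_str) = Σₕ Wₕ²(1 − fₕ)sₕ²/nₕ with Wₕ = Nₕ/N, N = 23157.
County 5: Wₕ = 0.45325388; term = 0.45325388²·(1 − 0.02315168)·464200/243 = 383.36199.
County 2: Wₕ = 0.25918729; term = 0.25918729²·(1 − 0.03182273)·472000/191 = 160.72777.
County 3: Wₕ = 0.28755884; term = 0.28755884²·(1 − 0.24493167)·145000/1631 = 5.5507764.
Sum = 549.64054.
SE = √(549.64054) = 23.44.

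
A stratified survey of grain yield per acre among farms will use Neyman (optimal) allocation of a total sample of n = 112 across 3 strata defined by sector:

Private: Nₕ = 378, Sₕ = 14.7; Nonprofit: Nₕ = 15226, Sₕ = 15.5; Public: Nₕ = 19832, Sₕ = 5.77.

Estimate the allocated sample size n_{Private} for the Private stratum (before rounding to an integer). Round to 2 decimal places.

Neyman allocation: nₕ = n·NₕSₕ / Σⱼ NⱼSⱼ.
Σ NⱼSⱼ = 378·14.7 + 15226·15.5 + 19832·5.77 = 355990.24.
n_{Private} = 112·378·14.7 / 355990.24 = 1.75.

1.75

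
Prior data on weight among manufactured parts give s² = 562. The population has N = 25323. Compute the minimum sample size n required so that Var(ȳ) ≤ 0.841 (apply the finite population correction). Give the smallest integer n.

Without fpc, n₀ = s²/D = 562/0.841 = 668.2521.
With fpc, (1 − n/N)·s²/n ≤ D requires n ≥ n₀/(1 + n₀/N) = 668.2521/(1 + 668.2521/25323) = 651.0709.
Rounding up, n = 652.

652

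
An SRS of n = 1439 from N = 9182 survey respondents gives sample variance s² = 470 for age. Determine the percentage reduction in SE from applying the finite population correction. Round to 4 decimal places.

8.1697

f = n/N = 1439/9182 = 0.15671967.
SE_no-fpc = √(s²/n) = 0.57150302; SE_fpc = √((1−f)s²/n) = 0.52481292.
Ratio = √(1−f) = 0.91830296. Reduction = 100·(1 − 0.91830296) = 8.1697%.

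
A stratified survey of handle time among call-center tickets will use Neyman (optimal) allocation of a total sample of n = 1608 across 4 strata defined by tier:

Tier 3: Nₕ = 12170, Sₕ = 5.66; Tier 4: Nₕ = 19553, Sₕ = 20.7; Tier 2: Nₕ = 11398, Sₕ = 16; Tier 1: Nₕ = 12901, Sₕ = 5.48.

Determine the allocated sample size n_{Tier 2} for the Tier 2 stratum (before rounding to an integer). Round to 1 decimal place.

403.5

Neyman allocation: nₕ = n·NₕSₕ / Σⱼ NⱼSⱼ.
Σ NⱼSⱼ = 12170·5.66 + 19553·20.7 + 11398·16 + 12901·5.48 = 726694.78.
n_{Tier 2} = 1608·11398·16 / 726694.78 = 403.5.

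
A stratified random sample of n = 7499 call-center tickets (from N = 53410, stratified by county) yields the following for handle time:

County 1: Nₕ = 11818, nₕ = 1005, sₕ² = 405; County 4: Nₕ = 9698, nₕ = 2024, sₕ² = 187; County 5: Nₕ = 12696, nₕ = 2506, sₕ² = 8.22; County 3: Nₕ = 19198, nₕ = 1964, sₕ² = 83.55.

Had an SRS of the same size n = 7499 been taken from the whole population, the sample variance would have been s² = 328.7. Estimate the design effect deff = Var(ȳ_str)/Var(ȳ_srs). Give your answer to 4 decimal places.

Var(ȳ_str) = Σ Wₕ²(1−fₕ)sₕ²/nₕ with Wₕ = Nₕ/53410:
  County 1: (11818/53410)²·(1−1005/11818)·405/1005 = 0.01805236
  County 4: (9698/53410)²·(1−2024/9698)·187/2024 = 0.0024104044
  County 5: (12696/53410)²·(1−2506/12696)·8.22/2506 = 1.4876018 × 10^-4
  County 3: (19198/53410)²·(1−1964/19198)·83.55/1964 = 0.0049340312
  → Var(ȳ_str) = 0.025545556.
Var(ȳ_srs) = (1 − 7499/53410)·328.7/7499 = 0.037678233.
deff = 0.025545556 / 0.037678233 = 0.6780.

0.6780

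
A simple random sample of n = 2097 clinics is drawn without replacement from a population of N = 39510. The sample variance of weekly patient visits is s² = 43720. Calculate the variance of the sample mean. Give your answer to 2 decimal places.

19.74

Under SRS without replacement, Var(ȳ) = (1 − f)·s²/n with f = n/N = 2097/39510 = 0.05307517.
Var(ȳ) = (1 − 0.05307517)·43720/2097 = 0.94692483·20.848832 = 19.742276.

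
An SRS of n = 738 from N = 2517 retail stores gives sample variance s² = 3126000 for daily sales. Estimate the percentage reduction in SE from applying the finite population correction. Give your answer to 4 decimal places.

15.9290

f = n/N = 738/2517 = 0.29320620.
SE_no-fpc = √(s²/n) = 65.082812; SE_fpc = √((1−f)s²/n) = 54.71579.
Ratio = √(1−f) = 0.84071030. Reduction = 100·(1 − 0.84071030) = 15.9290%.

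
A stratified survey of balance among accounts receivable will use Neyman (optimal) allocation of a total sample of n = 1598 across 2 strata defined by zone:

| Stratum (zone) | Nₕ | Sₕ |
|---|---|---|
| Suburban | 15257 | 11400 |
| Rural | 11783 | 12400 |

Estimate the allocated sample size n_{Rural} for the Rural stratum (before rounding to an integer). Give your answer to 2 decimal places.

Neyman allocation: nₕ = n·NₕSₕ / Σⱼ NⱼSⱼ.
Σ NⱼSⱼ = 15257·11400 + 11783·12400 = 3.20039 × 10^8.
n_{Rural} = 1598·11783·12400 / (3.20039 × 10^8) = 729.54.

729.54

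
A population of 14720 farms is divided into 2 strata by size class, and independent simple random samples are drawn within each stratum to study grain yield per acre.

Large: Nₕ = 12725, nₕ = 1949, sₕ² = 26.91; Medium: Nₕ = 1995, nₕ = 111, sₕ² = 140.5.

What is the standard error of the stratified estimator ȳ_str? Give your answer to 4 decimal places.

Var(ȳ_str) = Σₕ Wₕ²(1 − fₕ)sₕ²/nₕ with Wₕ = Nₕ/N, N = 14720.
Large: Wₕ = 0.86447011; term = 0.86447011²·(1 − 0.15316306)·26.91/1949 = 0.0087377902.
Medium: Wₕ = 0.13552989; term = 0.13552989²·(1 − 0.05563910)·140.5/111 = 0.02195642.
Sum = 0.03069421.
SE = √(0.03069421) = 0.1752.

0.1752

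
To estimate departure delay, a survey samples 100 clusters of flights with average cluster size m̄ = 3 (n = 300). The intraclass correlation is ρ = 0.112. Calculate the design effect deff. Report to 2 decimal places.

deff = 1 + (3 − 1)·0.112 = 1 + 0.224 = 1.224.

1.22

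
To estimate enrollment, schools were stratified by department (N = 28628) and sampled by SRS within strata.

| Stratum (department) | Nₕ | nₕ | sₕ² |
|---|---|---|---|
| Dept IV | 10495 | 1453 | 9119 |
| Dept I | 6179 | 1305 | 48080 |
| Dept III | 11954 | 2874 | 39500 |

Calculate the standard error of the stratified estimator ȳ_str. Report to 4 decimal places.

1.9750

Var(ȳ_str) = Σₕ Wₕ²(1 − fₕ)sₕ²/nₕ with Wₕ = Nₕ/N, N = 28628.
Dept IV: Wₕ = 0.36659913; term = 0.36659913²·(1 − 0.13844688)·9119/1453 = 0.72668556.
Dept I: Wₕ = 0.21583764; term = 0.21583764²·(1 − 0.21119922)·48080/1305 = 1.3538659.
Dept III: Wₕ = 0.41756322; term = 0.41756322²·(1 − 0.24042162)·39500/2874 = 1.8202348.
Sum = 3.9007863.
SE = √(3.9007863) = 1.9750.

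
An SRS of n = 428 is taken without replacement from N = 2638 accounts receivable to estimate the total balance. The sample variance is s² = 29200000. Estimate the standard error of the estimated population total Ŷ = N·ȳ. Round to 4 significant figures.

630700

Var(Ŷ) = N²·Var(ȳ) = N²·(1 − n/N)·s²/n.
f = 428/2638 = 0.16224412; Var(ȳ) = 0.83775588·29200000/428 = 57155.307.
Var(Ŷ) = 2638² · 57155.307 = 3.977463 × 10^11.
SE(Ŷ) = √(3.977463 × 10^11) = 630700.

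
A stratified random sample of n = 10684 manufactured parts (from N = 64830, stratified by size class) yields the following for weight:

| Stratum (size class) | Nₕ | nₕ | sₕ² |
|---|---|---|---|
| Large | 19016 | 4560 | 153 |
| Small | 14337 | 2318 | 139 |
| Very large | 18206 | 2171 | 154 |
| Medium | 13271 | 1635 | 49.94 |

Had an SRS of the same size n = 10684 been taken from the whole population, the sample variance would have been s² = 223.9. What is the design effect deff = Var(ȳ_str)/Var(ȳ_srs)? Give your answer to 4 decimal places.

0.6115

Var(ȳ_str) = Σ Wₕ²(1−fₕ)sₕ²/nₕ with Wₕ = Nₕ/64830:
  Large: (19016/64830)²·(1−4560/19016)·153/4560 = 0.0021945317
  Small: (14337/64830)²·(1−2318/14337)·139/2318 = 0.0024585325
  Very large: (18206/64830)²·(1−2171/18206)·154/2171 = 0.0049271111
  Medium: (13271/64830)²·(1−1635/13271)·49.94/1635 = 0.0011222409
  → Var(ȳ_str) = 0.010702416.
Var(ȳ_srs) = (1 − 10684/64830)·223.9/10684 = 0.017502923.
deff = 0.010702416 / 0.017502923 = 0.6115.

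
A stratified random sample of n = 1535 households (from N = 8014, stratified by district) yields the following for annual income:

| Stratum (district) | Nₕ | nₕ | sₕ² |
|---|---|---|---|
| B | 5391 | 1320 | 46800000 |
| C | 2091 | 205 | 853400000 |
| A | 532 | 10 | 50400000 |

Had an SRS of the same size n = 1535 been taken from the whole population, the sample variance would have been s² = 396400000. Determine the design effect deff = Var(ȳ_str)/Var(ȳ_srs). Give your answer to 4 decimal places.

Var(ȳ_str) = Σ Wₕ²(1−fₕ)sₕ²/nₕ with Wₕ = Nₕ/8014:
  B: (5391/8014)²·(1−1320/5391)·46800000/1320 = 12115.565
  C: (2091/8014)²·(1−205/2091)·853400000/205 = 255620.58
  A: (532/8014)²·(1−10/532)·50400000/10 = 21792.848
  → Var(ȳ_str) = 289528.99.
Var(ȳ_srs) = (1 − 1535/8014)·396400000/1535 = 208777.6.
deff = 289528.99 / 208777.6 = 1.3868.

1.3868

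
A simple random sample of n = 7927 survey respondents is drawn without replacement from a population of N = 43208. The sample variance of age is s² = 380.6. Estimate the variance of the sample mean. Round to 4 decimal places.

Under SRS without replacement, Var(ȳ) = (1 − f)·s²/n with f = n/N = 7927/43208 = 0.18346140.
Var(ȳ) = (1 − 0.18346140)·380.6/7927 = 0.81653860·0.04801312 = 0.039204566.

0.0392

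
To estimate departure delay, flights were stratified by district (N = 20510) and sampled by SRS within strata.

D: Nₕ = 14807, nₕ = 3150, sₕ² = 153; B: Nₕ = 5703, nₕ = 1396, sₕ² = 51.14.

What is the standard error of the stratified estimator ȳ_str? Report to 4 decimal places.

0.1486

Var(ȳ_str) = Σₕ Wₕ²(1 − fₕ)sₕ²/nₕ with Wₕ = Nₕ/N, N = 20510.
D: Wₕ = 0.72194052; term = 0.72194052²·(1 − 0.21273722)·153/3150 = 0.019929822.
B: Wₕ = 0.27805948; term = 0.27805948²·(1 − 0.24478345)·51.14/1396 = 0.0021390564.
Sum = 0.022068878.
SE = √(0.022068878) = 0.1486.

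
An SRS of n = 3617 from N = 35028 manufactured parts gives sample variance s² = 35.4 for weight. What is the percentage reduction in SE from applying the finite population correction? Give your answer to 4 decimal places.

f = n/N = 3617/35028 = 0.10326025.
SE_no-fpc = √(s²/n) = 0.098929856; SE_fpc = √((1−f)s²/n) = 0.093682956.
Ratio = √(1−f) = 0.94696344. Reduction = 100·(1 − 0.94696344) = 5.3037%.

5.3037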